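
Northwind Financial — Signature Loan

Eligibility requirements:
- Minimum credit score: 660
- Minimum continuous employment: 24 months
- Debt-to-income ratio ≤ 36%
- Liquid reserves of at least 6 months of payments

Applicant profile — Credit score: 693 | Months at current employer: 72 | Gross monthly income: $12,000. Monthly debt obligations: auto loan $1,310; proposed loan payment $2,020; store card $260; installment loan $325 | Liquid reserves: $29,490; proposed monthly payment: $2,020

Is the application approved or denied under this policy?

Approved

Credit score 693 ≥ 660 (meets)
Employment 72 ≥ 24 months
Total monthly debts = (1,310 + 2,020 + 260 + 325) = 3,915. DTI: 3,915 ÷ 12,000 = 32.6%, within the 36% cap
Reserves = 29,490/2,020 = 14.6 months ≥ 6
All criteria satisfied.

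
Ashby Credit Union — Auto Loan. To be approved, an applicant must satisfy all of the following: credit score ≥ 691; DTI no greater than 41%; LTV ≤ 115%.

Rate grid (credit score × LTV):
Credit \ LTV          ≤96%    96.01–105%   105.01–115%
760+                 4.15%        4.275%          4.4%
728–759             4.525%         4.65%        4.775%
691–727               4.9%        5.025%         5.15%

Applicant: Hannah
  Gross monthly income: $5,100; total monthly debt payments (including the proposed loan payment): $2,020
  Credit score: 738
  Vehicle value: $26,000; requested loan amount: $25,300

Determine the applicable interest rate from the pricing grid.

4.65%

Credit score 738 ≥ 691; Debt-to-income = 2,020/5,100 = 39.6% — meets 41% limit
LTV: 25,300 ÷ 26,000 = 97.3%, within 115% cap
Row: 738 falls in 728–759. Column: 97.3% falls in 96.01–105%. Rate = 4.65%.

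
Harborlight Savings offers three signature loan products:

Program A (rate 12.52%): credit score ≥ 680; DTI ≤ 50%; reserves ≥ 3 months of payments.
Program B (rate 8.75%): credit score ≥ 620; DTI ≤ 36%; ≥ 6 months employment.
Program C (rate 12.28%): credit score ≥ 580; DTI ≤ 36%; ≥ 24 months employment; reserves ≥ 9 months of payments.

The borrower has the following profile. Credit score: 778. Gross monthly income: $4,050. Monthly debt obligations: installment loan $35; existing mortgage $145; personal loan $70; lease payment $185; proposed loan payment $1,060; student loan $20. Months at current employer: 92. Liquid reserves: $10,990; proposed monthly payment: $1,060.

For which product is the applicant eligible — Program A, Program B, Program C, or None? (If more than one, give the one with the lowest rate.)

Program A

Total debts = (35 + 145 + 70 + 185 + 1,060 + 20) = 1,515; DTI = 1,515/4,050 = 37.4%.
Reserves = 10,990/1,060 = 10.4 months.
Program A: score 778 ≥ 680; DTI 37.4% ≤ 50%; reserves 10.4 ≥ 3 mo → qualifies.
Program B: score 778 ≥ 620; DTI 37.4% > 36%; employment 92 ≥ 6 mo → does not qualify.
Program C: score 778 ≥ 580; DTI 37.4% > 36%; employment 92 ≥ 24 mo; reserves 10.4 ≥ 9 mo → does not qualify.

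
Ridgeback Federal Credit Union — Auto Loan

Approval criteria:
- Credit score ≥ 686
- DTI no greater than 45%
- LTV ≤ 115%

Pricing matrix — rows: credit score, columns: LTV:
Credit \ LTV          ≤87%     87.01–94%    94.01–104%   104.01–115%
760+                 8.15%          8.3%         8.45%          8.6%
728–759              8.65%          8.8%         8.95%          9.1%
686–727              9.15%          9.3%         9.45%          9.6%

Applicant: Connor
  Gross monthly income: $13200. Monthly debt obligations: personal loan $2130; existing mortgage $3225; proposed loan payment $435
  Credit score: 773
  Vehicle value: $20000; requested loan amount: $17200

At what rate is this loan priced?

Credit score 773 ≥ 686; Total monthly debts = (2,130 + 3,225 + 435) = 5,790. Debt-to-income = 5,790/13,200 = 43.9% — meets 45% limit
LTV = 17,200/20,000 = 86% ≤ 115%
Score 773 is in the 760+ band; LTV 86% is in the ≤87% band → 8.15%.

8.15%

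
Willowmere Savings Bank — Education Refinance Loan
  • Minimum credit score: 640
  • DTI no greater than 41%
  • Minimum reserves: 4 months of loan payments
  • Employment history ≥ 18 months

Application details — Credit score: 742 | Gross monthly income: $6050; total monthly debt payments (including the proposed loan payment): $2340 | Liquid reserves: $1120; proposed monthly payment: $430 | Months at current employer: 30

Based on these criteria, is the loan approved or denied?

Denied

Credit score 742 ≥ 640 (meets)
DTI = 2,340/6,050 = 38.7% ≤ 41%
Liquid reserves cover 1,120/430 = 2.6 months — < 4 required
Employment 30 ≥ 18 months
Fails on reserves.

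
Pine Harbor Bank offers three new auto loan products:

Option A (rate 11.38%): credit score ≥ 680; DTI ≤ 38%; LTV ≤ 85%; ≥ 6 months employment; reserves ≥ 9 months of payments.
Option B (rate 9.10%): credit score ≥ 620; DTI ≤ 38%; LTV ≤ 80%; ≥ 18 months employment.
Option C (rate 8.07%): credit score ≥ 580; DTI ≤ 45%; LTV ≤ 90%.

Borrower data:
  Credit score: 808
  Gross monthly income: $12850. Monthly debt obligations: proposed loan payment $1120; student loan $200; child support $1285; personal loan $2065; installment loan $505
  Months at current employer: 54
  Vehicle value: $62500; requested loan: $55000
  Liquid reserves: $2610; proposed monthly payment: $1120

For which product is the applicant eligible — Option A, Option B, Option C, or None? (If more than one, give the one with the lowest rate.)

Total debts = (1,120 + 200 + 1,285 + 2,065 + 505) = 5,175; DTI = 5,175/12,850 = 40.3%.
LTV = 55,000/62,500 = 88%.
Reserves = 2,610/1,120 = 2.3 months.
Option A: score 808 ≥ 680; DTI 40.3% > 38%; LTV 88% > 85%; employment 54 ≥ 6 mo; reserves 2.3 < 9 mo → does not qualify.
Option B: score 808 ≥ 620; DTI 40.3% > 38%; LTV 88% > 80%; employment 54 ≥ 18 mo → does not qualify.
Option C: score 808 ≥ 580; DTI 40.3% ≤ 45%; LTV 88% ≤ 90% → qualifies.

Option C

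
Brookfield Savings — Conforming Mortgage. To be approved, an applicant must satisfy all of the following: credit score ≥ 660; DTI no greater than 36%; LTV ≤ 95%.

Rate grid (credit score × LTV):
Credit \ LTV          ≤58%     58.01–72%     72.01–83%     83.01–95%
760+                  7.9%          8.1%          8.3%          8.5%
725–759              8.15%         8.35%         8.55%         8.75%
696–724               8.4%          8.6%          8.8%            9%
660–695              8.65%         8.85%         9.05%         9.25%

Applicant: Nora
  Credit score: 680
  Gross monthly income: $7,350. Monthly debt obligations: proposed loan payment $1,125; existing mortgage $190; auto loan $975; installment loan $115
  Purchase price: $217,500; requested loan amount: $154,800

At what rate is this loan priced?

8.85%

Credit score 680 ≥ 660; Total monthly debts = (1,125 + 190 + 975 + 115) = 2,405. DTI: 2,405 ÷ 7,350 = 32.7%, within the 36% cap
Loan-to-value = 154,800/217,500 = 71.2% — pass (95% max)
Score 680 is in the 660–695 band; LTV 71.2% is in the 58.01–72% band → 8.85%.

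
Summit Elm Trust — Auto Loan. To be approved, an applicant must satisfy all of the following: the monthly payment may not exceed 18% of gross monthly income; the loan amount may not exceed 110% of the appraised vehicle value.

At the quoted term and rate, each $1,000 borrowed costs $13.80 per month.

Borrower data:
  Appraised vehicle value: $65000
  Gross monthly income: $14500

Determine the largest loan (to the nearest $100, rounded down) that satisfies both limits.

$71,500

Payment cap: 18% × $14,500 = $2,610/month.
At $13.80 per $1,000, that supports 2,610/13.80 × 1,000 ≈ $189,130 → $189,100.
LTV cap: 110% × $65,000 = $71,500 → $71,500.
Binding constraint: loan-to-value.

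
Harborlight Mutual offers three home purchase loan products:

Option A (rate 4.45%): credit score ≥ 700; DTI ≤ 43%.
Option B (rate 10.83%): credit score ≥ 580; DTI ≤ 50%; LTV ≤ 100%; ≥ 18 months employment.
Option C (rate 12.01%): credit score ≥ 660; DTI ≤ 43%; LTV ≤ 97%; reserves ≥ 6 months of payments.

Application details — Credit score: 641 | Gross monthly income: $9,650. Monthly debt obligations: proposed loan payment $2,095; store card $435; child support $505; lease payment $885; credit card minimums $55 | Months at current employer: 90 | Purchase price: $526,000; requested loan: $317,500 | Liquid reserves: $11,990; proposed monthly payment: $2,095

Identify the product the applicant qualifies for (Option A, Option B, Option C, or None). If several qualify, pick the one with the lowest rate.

Option B

Total debts = (2,095 + 435 + 505 + 885 + 55) = 3,975; DTI = 3,975/9,650 = 41.2%.
LTV = 317,500/526,000 = 60.4%.
Reserves = 11,990/2,095 = 5.7 months.
Option A: score 641 < 700; DTI 41.2% ≤ 43% → does not qualify.
Option B: score 641 ≥ 580; DTI 41.2% ≤ 50%; LTV 60.4% ≤ 100%; employment 90 ≥ 18 mo → qualifies.
Option C: score 641 < 660; DTI 41.2% ≤ 43%; LTV 60.4% ≤ 97%; reserves 5.7 < 6 mo → does not qualify.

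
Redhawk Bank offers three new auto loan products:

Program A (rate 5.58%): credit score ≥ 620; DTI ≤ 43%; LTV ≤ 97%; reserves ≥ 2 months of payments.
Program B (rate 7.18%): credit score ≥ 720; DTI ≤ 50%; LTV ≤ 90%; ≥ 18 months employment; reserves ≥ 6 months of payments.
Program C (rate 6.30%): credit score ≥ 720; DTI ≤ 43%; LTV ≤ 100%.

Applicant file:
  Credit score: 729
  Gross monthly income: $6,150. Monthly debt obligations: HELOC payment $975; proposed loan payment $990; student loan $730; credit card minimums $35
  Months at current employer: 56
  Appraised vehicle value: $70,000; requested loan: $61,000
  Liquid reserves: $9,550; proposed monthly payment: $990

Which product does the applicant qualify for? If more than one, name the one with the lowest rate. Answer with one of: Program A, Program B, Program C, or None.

Program B

Total debts = (975 + 990 + 730 + 35) = 2,730; DTI = 2,730/6,150 = 44.4%.
LTV = 61,000/70,000 = 87.1%.
Reserves = 9,550/990 = 9.6 months.
Program A: score 729 ≥ 620; DTI 44.4% > 43%; LTV 87.1% ≤ 97%; reserves 9.6 ≥ 2 mo → does not qualify.
Program B: score 729 ≥ 720; DTI 44.4% ≤ 50%; LTV 87.1% ≤ 90%; employment 56 ≥ 18 mo; reserves 9.6 ≥ 6 mo → qualifies.
Program C: score 729 ≥ 720; DTI 44.4% > 43%; LTV 87.1% ≤ 100% → does not qualify.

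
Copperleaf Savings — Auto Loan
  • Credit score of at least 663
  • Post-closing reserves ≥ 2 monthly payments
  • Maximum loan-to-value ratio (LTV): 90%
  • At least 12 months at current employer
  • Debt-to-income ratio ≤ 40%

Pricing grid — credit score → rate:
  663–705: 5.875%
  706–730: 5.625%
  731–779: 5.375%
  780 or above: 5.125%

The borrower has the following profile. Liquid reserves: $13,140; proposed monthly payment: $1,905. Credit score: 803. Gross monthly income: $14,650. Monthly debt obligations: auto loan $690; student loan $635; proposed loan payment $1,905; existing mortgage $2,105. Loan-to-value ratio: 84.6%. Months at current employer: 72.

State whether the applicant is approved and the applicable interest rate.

Approved at 5.125%

Credit score 803 ≥ 663 (meets minimum)
Employment 72 ≥ 12 months
Total monthly debts = (690 + 635 + 1,905 + 2,105) = 5,335. DTI = 5,335/14,650 = 36.4% ≤ 40%
LTV 84.6% — within 90%
Reserves = 13,140/1,905 = 6.9 months ≥ 2
All requirements met. Score 803 falls in the 780 or above tier → 5.125%.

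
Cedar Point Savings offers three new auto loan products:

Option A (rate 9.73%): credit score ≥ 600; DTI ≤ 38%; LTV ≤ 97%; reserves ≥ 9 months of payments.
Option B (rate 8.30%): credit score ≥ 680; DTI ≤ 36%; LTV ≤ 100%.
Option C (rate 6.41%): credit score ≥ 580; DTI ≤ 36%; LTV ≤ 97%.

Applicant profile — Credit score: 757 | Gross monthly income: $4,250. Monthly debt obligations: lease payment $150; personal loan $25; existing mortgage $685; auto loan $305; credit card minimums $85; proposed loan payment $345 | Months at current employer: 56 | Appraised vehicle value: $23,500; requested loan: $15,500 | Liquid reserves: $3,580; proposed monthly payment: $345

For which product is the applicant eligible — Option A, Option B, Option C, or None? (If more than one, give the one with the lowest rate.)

Option A

Total debts = (150 + 25 + 685 + 305 + 85 + 345) = 1,595; DTI = 1,595/4,250 = 37.5%.
LTV = 15,500/23,500 = 66%.
Reserves = 3,580/345 = 10.4 months.
Option A: score 757 ≥ 600; DTI 37.5% ≤ 38%; LTV 66% ≤ 97%; reserves 10.4 ≥ 9 mo → qualifies.
Option B: score 757 ≥ 680; DTI 37.5% > 36%; LTV 66% ≤ 100% → does not qualify.
Option C: score 757 ≥ 580; DTI 37.5% > 36%; LTV 66% ≤ 97% → does not qualify.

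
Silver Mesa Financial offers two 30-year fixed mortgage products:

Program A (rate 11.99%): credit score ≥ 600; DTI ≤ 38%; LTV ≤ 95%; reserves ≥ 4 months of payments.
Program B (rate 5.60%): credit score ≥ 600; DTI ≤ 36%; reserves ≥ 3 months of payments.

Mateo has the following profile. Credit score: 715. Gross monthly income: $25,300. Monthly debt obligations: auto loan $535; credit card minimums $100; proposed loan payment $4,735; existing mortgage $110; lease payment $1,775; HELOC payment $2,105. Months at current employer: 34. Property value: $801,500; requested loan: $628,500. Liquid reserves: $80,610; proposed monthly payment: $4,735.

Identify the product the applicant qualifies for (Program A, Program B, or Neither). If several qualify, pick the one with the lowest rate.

Program A

Total debts = (535 + 100 + 4,735 + 110 + 1,775 + 2,105) = 9,360; DTI = 9,360/25,300 = 37%.
LTV = 628,500/801,500 = 78.4%.
Reserves = 80,610/4,735 = 17.0 months.
Program A: score 715 ≥ 600; DTI 37% ≤ 38%; LTV 78.4% ≤ 95%; reserves 17.0 ≥ 4 mo → qualifies.
Program B: score 715 ≥ 600; DTI 37% > 36%; reserves 17.0 ≥ 3 mo → does not qualify.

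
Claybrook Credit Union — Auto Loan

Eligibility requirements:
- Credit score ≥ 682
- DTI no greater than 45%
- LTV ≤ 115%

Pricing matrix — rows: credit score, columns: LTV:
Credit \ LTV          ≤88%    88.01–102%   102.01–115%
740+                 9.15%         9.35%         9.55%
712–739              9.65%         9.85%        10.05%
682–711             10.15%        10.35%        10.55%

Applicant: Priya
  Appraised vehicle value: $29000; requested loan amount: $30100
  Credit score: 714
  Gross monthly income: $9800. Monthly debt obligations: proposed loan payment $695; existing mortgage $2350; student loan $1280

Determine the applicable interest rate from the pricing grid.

Credit score 714 ≥ 682; Total monthly debts = (695 + 2,350 + 1,280) = 4,325. DTI = 4,325/9,800 = 44.1% ≤ 45%
LTV = 30,100/29,000 = 103.8% ≤ 115%
Credit 714 → row 712–739; LTV 103.8% → column 102.01–115%. Grid cell → 10.05%.

10.05%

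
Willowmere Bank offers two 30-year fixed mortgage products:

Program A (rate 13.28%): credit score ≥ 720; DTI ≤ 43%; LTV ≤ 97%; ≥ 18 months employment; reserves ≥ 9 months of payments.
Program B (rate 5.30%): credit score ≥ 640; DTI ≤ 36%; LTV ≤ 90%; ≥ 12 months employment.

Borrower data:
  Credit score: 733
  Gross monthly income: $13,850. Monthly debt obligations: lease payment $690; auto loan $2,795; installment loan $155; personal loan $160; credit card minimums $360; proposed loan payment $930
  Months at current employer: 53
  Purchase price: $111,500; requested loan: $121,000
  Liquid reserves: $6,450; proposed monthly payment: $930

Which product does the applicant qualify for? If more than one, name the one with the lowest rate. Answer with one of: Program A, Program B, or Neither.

Total debts = (690 + 2,795 + 155 + 160 + 360 + 930) = 5,090; DTI = 5,090/13,850 = 36.8%.
LTV = 121,000/111,500 = 108.5%.
Reserves = 6,450/930 = 6.9 months.
Program A: score 733 ≥ 720; DTI 36.8% ≤ 43%; LTV 108.5% > 97%; employment 53 ≥ 18 mo; reserves 6.9 < 9 mo → does not qualify.
Program B: score 733 ≥ 640; DTI 36.8% > 36%; LTV 108.5% > 90%; employment 53 ≥ 12 mo → does not qualify.

Neither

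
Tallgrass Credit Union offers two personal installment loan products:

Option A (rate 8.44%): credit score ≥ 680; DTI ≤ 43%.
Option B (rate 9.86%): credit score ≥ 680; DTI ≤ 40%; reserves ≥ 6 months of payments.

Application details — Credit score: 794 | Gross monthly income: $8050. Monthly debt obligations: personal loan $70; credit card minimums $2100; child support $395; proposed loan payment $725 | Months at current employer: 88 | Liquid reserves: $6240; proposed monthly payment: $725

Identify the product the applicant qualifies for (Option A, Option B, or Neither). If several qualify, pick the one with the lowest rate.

Total debts = (70 + 2,100 + 395 + 725) = 3,290; DTI = 3,290/8,050 = 40.9%.
Reserves = 6,240/725 = 8.6 months.
Option A: score 794 ≥ 680; DTI 40.9% ≤ 43% → qualifies.
Option B: score 794 ≥ 680; DTI 40.9% > 40%; reserves 8.6 ≥ 6 mo → does not qualify.

Option A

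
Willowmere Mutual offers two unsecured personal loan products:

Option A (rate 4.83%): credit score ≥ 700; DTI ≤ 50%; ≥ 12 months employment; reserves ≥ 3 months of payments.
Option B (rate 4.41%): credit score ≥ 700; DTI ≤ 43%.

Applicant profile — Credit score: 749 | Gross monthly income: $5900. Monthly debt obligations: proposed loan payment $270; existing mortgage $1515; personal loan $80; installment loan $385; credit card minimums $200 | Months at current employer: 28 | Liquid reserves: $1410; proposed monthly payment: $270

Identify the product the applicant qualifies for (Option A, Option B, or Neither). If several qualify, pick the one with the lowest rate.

Option B

Total debts = (270 + 1,515 + 80 + 385 + 200) = 2,450; DTI = 2,450/5,900 = 41.5%.
Reserves = 1,410/270 = 5.2 months.
Option A: score 749 ≥ 700; DTI 41.5% ≤ 50%; employment 28 ≥ 12 mo; reserves 5.2 ≥ 3 mo → qualifies.
Option B: score 749 ≥ 700; DTI 41.5% ≤ 43% → qualifies.
Qualifying: Option A, Option B. Lowest rate is 4.41% → Option B.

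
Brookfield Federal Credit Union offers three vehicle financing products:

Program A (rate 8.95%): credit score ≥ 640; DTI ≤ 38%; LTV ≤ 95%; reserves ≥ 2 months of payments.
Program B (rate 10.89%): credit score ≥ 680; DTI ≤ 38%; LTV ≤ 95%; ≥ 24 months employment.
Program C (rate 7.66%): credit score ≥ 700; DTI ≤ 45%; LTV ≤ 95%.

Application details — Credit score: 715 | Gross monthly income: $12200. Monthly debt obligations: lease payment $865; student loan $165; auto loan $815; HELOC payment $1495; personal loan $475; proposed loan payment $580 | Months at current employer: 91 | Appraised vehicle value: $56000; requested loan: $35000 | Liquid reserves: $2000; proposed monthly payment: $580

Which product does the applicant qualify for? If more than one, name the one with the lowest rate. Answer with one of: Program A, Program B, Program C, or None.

Total debts = (865 + 165 + 815 + 1,495 + 475 + 580) = 4,395; DTI = 4,395/12,200 = 36%.
LTV = 35,000/56,000 = 62.5%.
Reserves = 2,000/580 = 3.4 months.
Program A: score 715 ≥ 640; DTI 36% ≤ 38%; LTV 62.5% ≤ 95%; reserves 3.4 ≥ 2 mo → qualifies.
Program B: score 715 ≥ 680; DTI 36% ≤ 38%; LTV 62.5% ≤ 95%; employment 91 ≥ 24 mo → qualifies.
Program C: score 715 ≥ 700; DTI 36% ≤ 45%; LTV 62.5% ≤ 95% → qualifies.
Qualifying: Program A, Program B, Program C. Lowest rate is 7.66% → Program C.

Program C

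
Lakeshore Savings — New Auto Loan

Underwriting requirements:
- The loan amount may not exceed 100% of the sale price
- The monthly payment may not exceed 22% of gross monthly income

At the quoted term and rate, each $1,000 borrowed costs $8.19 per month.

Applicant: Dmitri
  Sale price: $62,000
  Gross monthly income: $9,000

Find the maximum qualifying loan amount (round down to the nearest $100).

Payment cap: 22% × $9,000 = $1,980/month.
At $8.19 per $1,000, that supports 1,980/8.19 × 1,000 ≈ $241,758 → $241,700.
LTV cap: 100% × $62,000 = $62,000 → $62,000.
Binding constraint: loan-to-value.

$62,000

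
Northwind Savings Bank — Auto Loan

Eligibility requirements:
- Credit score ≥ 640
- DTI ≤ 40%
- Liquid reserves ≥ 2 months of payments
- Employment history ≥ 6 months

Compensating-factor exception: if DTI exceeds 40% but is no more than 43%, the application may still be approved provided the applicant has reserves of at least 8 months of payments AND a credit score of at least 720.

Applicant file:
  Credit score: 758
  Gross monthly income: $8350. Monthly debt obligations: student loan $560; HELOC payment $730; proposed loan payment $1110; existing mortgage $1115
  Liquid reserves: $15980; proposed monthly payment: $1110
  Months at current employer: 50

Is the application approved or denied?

Credit score 758 ≥ 640 (meets base)
Total debts = (560 + 730 + 1,110 + 1,115) = 3,515. DTI: 3,515 ÷ 8,350 = 42.1%, over the 40% base limit.
Liquid reserves cover 15,980/1,110 = 14.4 months — ≥ 2 required
Employment 50 ≥ 6 months
DTI 42.1% is within the 40%–43% exception band; checking compensating factors.
Override check — reserves: 14.4 mo (ok); score: 758 (ok).
Both override conditions satisfied; DTI exception granted.

Approved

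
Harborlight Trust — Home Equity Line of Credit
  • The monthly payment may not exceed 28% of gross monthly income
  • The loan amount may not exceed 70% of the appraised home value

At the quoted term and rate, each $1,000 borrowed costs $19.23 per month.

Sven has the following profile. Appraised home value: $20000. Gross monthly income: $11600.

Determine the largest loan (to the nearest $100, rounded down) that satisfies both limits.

$14,000

Payment cap: 28% × $11,600 = $3,248/month.
At $19.23 per $1,000, that supports 3,248/19.23 × 1,000 ≈ $168,902 → $168,900.
LTV cap: 70% × $20,000 = $14,000 → $14,000.
Binding constraint: loan-to-value.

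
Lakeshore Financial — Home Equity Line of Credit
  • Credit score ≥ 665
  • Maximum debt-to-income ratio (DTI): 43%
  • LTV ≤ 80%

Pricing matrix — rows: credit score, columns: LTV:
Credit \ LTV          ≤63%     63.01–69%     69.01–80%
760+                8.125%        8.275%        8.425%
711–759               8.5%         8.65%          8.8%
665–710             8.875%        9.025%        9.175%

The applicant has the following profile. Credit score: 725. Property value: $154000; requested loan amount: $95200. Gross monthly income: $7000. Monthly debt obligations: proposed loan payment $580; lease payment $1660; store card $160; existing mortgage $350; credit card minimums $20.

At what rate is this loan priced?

Credit score 725 ≥ 665; Total monthly debts = (580 + 1,660 + 160 + 350 + 20) = 2,770. DTI: 2,770 ÷ 7,000 = 39.6%, within the 43% cap
LTV: 95,200 ÷ 154,000 = 61.8%, within 80% cap
Score 725 is in the 711–759 band; LTV 61.8% is in the ≤63% band → 8.5%.

8.5%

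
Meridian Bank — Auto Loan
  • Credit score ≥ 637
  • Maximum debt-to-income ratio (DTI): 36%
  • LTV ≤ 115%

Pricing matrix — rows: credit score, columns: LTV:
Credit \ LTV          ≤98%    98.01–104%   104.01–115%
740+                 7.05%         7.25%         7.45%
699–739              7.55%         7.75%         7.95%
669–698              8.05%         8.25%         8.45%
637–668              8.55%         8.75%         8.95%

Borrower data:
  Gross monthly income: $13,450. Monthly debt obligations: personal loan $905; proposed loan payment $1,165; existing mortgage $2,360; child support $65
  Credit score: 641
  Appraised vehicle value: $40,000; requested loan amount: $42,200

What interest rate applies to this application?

Credit score 641 ≥ 637; Total monthly debts = (905 + 1,165 + 2,360 + 65) = 4,495. DTI = 4,495/13,450 = 33.4% ≤ 36%
LTV: 42,200 ÷ 40,000 = 105.5%, within 115% cap
Row: 641 falls in 637–668. Column: 105.5% falls in 104.01–115%. Rate = 8.95%.

8.95%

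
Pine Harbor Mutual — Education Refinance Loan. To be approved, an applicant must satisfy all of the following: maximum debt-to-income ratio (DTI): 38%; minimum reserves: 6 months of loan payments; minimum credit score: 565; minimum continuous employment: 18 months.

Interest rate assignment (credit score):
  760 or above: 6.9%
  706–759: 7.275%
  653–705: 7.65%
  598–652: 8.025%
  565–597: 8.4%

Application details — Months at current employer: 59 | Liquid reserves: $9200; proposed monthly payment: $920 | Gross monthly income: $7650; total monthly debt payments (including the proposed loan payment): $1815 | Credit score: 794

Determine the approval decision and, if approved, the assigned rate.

Approved at 6.9%

Credit score 794 ≥ 565 (meets minimum)
Employment 59 ≥ 18 months
Reserves: 9,200 ÷ 920 = 10.0 months (meets 6-month minimum)
DTI: 1,815 ÷ 7,650 = 23.7%, within the 38% cap
All requirements met. Score 794 falls in the 760 or above tier → 6.9%.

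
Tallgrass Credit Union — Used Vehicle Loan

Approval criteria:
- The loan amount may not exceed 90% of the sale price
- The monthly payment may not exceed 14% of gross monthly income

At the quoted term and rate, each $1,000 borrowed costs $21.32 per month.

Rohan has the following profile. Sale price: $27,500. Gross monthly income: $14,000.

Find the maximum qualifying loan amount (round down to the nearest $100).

Payment cap: 14% × $14,000 = $1,960/month.
At $21.32 per $1,000, that supports 1,960/21.32 × 1,000 ≈ $91,932 → $91,900.
LTV cap: 90% × $27,500 = $24,750 → $24,700.
Binding constraint: loan-to-value.

$24,700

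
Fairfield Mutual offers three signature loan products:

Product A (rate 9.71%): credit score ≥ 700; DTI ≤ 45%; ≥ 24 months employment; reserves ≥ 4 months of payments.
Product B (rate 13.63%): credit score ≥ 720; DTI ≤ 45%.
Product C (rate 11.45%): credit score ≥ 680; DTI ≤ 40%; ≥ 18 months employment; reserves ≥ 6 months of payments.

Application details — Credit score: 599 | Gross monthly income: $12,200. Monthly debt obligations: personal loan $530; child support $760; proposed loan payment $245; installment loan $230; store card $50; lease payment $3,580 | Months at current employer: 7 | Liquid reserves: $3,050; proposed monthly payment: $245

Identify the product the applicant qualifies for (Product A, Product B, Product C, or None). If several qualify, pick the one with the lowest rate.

None

Total debts = (530 + 760 + 245 + 230 + 50 + 3,580) = 5,395; DTI = 5,395/12,200 = 44.2%.
Reserves = 3,050/245 = 12.4 months.
Product A: score 599 < 700; DTI 44.2% ≤ 45%; employment 7 < 24 mo; reserves 12.4 ≥ 4 mo → does not qualify.
Product B: score 599 < 720; DTI 44.2% ≤ 45% → does not qualify.
Product C: score 599 < 680; DTI 44.2% > 40%; employment 7 < 18 mo; reserves 12.4 ≥ 6 mo → does not qualify.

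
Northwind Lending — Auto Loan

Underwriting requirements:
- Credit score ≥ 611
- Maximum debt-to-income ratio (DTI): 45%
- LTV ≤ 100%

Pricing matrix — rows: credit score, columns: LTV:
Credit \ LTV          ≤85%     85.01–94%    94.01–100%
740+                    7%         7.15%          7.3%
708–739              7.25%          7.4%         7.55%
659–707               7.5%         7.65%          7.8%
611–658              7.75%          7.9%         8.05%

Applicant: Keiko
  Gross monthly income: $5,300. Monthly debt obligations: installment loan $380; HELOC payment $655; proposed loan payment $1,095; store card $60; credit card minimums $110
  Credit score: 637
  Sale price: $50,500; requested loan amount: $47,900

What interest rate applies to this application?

8.05%

Credit score 637 ≥ 611; Total monthly debts = (380 + 655 + 1,095 + 60 + 110) = 2,300. Debt-to-income = 2,300/5,300 = 43.4% — meets 45% limit
LTV = 47,900/50,500 = 94.9% ≤ 100%
Row: 637 falls in 611–658. Column: 94.9% falls in 94.01–100%. Rate = 8.05%.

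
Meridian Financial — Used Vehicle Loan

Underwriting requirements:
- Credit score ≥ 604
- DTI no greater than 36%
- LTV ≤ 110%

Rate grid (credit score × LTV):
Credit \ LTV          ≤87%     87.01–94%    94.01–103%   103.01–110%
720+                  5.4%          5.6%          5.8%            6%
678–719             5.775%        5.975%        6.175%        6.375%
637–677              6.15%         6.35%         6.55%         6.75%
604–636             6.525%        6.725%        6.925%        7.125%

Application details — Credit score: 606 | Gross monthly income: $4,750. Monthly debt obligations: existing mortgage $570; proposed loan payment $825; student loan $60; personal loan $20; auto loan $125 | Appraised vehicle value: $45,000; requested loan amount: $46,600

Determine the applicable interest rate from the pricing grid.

Credit score 606 ≥ 604; Total monthly debts = (570 + 825 + 60 + 20 + 125) = 1,600. DTI = 1,600/4,750 = 33.7% ≤ 36%
Loan-to-value = 46,600/45,000 = 103.6% — pass (110% max)
Credit 606 → row 604–636; LTV 103.6% → column 103.01–110%. Grid cell → 7.125%.

7.125%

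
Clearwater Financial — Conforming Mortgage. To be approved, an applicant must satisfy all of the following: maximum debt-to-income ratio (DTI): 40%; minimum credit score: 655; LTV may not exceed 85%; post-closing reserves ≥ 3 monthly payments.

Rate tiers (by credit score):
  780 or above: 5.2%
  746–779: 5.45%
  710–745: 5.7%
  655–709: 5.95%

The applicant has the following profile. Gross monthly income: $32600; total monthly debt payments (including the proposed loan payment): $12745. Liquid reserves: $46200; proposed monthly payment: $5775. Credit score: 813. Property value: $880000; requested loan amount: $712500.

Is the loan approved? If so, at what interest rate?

Credit score 813 ≥ 655 (meets minimum)
DTI: 12,745 ÷ 32,600 = 39.1%, within the 40% cap
Reserves: 46,200 ÷ 5,775 = 8.0 months (meets 3-month minimum)
LTV = 712,500/880,000 = 81% ≤ 85%
All requirements met. Score 813 falls in the 780 or above tier → 5.2%.

Approved at 5.2%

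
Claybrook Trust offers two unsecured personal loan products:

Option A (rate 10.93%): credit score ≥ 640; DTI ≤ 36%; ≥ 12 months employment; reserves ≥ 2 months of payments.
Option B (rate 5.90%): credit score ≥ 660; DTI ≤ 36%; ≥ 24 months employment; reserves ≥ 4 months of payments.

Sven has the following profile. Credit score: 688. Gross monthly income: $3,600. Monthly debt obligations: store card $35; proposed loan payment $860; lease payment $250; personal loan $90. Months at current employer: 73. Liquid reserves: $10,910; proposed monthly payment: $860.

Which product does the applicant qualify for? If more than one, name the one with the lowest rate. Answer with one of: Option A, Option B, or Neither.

Option B

Total debts = (35 + 860 + 250 + 90) = 1,235; DTI = 1,235/3,600 = 34.3%.
Reserves = 10,910/860 = 12.7 months.
Option A: score 688 ≥ 640; DTI 34.3% ≤ 36%; employment 73 ≥ 12 mo; reserves 12.7 ≥ 2 mo → qualifies.
Option B: score 688 ≥ 660; DTI 34.3% ≤ 36%; employment 73 ≥ 24 mo; reserves 12.7 ≥ 4 mo → qualifies.
Qualifying: Option A, Option B. Lowest rate is 5.90% → Option B.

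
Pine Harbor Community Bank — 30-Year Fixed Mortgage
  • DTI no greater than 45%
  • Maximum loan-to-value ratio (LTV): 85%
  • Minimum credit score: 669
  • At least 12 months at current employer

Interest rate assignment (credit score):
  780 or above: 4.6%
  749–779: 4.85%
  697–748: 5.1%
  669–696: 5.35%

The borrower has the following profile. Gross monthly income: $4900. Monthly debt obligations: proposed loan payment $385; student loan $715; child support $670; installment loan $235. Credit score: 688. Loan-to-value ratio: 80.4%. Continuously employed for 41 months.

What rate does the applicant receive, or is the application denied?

Approved at 5.35%

Credit score 688 ≥ 669 (meets minimum)
Total monthly debts = (385 + 715 + 670 + 235) = 2,005. Debt-to-income = 2,005/4,900 = 40.9% — meets 45% limit
LTV 80.4% — within 85%
Employment 41 ≥ 12 months
All requirements met. Score 688 falls in the 669–696 tier → 5.35%.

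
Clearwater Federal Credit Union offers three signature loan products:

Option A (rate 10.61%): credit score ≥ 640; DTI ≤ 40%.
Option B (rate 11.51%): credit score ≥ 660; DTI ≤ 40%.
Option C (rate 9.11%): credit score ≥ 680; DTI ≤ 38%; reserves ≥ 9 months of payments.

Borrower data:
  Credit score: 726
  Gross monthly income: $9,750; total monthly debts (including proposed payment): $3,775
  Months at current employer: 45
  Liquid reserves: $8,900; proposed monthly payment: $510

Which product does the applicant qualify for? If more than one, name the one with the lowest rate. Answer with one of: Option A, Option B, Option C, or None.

DTI = 3,775/9,750 = 38.7%.
Reserves = 8,900/510 = 17.5 months.
Option A: score 726 ≥ 640; DTI 38.7% ≤ 40% → qualifies.
Option B: score 726 ≥ 660; DTI 38.7% ≤ 40% → qualifies.
Option C: score 726 ≥ 680; DTI 38.7% > 38%; reserves 17.5 ≥ 9 mo → does not qualify.
Qualifying: Option A, Option B. Lowest rate is 10.61% → Option A.

Option A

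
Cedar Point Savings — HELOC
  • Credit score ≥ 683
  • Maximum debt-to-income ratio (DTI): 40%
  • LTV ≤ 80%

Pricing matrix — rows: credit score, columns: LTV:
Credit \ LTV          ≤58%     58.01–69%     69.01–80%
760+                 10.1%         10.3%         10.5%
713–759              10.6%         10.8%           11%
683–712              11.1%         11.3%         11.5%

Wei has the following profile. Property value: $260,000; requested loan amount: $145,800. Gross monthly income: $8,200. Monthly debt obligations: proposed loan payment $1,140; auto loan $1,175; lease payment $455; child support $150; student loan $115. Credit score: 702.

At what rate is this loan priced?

11.1%

Credit score 702 ≥ 683; Total monthly debts = (1,140 + 1,175 + 455 + 150 + 115) = 3,035. DTI = 3,035/8,200 = 37% ≤ 40%
LTV: 145,800 ÷ 260,000 = 56.1%, within 80% cap
Score 702 is in the 683–712 band; LTV 56.1% is in the ≤58% band → 11.1%.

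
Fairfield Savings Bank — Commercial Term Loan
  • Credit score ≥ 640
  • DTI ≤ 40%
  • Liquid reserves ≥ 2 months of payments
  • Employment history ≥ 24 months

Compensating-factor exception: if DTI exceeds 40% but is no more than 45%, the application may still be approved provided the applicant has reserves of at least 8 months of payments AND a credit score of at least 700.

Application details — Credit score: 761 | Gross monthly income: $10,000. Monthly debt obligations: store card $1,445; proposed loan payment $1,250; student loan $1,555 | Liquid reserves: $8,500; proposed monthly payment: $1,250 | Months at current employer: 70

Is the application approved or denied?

Credit score 761 ≥ 640 (meets base)
Total debts = (1,445 + 1,250 + 1,555) = 4,250. DTI: 4,250 ÷ 10,000 = 42.5%, over the 40% base limit.
Reserves = 8,500/1,250 = 6.8 months ≥ 2
Employment 70 ≥ 24 months
DTI 42.5% is within the 40%–45% exception band; checking compensating factors.
Override check — reserves: 6.8 mo (short of 8); score: 761 (ok).
Override conditions not both satisfied; exception does not apply.

Denied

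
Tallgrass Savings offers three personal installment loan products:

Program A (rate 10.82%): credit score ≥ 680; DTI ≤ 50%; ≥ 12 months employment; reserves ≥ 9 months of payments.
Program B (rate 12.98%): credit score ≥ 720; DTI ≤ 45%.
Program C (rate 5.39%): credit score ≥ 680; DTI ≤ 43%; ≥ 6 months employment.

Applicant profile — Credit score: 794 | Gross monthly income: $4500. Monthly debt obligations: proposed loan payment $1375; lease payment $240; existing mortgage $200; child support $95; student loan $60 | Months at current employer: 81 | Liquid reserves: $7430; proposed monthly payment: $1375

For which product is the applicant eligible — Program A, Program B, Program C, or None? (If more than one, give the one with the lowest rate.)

Total debts = (1,375 + 240 + 200 + 95 + 60) = 1,970; DTI = 1,970/4,500 = 43.8%.
Reserves = 7,430/1,375 = 5.4 months.
Program A: score 794 ≥ 680; DTI 43.8% ≤ 50%; employment 81 ≥ 12 mo; reserves 5.4 < 9 mo → does not qualify.
Program B: score 794 ≥ 720; DTI 43.8% ≤ 45% → qualifies.
Program C: score 794 ≥ 680; DTI 43.8% > 43%; employment 81 ≥ 6 mo → does not qualify.

Program B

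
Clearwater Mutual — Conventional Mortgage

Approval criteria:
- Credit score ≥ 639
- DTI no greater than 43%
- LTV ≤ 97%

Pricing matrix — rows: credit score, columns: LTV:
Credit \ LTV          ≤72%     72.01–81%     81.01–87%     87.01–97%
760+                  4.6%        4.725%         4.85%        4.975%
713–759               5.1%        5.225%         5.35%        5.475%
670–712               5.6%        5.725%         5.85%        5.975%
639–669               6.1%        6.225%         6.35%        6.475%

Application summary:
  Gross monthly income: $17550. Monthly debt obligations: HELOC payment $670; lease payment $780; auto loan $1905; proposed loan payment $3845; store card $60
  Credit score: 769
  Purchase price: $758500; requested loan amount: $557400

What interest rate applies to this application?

Credit score 769 ≥ 639; Total monthly debts = (670 + 780 + 1,905 + 3,845 + 60) = 7,260. DTI = 7,260/17,550 = 41.4% ≤ 43%
LTV = 557,400/758,500 = 73.5% ≤ 97%
Row: 769 falls in 760+. Column: 73.5% falls in 72.01–81%. Rate = 4.725%.

4.725%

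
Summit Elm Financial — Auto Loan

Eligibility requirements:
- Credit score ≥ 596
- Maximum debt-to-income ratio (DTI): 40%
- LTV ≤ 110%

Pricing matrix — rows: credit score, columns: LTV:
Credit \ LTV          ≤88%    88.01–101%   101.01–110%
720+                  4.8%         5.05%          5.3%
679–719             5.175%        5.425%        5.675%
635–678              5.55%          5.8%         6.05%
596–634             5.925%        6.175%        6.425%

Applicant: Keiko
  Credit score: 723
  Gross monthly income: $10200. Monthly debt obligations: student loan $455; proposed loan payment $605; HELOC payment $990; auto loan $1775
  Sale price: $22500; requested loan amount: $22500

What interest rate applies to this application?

Credit score 723 ≥ 596; Total monthly debts = (455 + 605 + 990 + 1,775) = 3,825. Debt-to-income = 3,825/10,200 = 37.5% — meets 40% limit
Loan-to-value = 22,500/22,500 = 100% — pass (110% max)
Row: 723 falls in 720+. Column: 100% falls in 88.01–101%. Rate = 5.05%.

5.05%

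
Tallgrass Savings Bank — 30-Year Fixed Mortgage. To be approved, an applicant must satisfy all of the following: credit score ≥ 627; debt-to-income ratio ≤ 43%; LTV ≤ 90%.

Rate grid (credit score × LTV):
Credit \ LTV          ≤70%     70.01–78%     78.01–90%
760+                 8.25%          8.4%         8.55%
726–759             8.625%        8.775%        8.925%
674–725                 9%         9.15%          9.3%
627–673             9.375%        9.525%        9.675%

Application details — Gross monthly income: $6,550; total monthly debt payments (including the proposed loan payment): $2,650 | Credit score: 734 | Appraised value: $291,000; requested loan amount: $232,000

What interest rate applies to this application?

Credit score 734 ≥ 627; DTI = 2,650/6,550 = 40.5% ≤ 43%
Loan-to-value = 232,000/291,000 = 79.7% — pass (90% max)
Row: 734 falls in 726–759. Column: 79.7% falls in 78.01–90%. Rate = 8.925%.

8.925%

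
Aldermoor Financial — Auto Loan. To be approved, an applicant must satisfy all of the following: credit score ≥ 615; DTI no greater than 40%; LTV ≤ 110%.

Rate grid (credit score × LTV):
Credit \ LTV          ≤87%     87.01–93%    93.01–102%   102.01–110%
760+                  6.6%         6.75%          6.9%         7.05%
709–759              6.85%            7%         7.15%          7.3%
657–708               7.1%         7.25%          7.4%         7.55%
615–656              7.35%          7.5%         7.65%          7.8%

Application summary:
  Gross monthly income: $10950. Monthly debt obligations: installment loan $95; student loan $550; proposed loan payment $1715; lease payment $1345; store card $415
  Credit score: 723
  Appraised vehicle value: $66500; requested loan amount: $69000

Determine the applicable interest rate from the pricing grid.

7.3%

Credit score 723 ≥ 615; Total monthly debts = (95 + 550 + 1,715 + 1,345 + 415) = 4,120. Debt-to-income = 4,120/10,950 = 37.6% — meets 40% limit
LTV: 69,000 ÷ 66,500 = 103.8%, within 110% cap
Row: 723 falls in 709–759. Column: 103.8% falls in 102.01–110%. Rate = 7.3%.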